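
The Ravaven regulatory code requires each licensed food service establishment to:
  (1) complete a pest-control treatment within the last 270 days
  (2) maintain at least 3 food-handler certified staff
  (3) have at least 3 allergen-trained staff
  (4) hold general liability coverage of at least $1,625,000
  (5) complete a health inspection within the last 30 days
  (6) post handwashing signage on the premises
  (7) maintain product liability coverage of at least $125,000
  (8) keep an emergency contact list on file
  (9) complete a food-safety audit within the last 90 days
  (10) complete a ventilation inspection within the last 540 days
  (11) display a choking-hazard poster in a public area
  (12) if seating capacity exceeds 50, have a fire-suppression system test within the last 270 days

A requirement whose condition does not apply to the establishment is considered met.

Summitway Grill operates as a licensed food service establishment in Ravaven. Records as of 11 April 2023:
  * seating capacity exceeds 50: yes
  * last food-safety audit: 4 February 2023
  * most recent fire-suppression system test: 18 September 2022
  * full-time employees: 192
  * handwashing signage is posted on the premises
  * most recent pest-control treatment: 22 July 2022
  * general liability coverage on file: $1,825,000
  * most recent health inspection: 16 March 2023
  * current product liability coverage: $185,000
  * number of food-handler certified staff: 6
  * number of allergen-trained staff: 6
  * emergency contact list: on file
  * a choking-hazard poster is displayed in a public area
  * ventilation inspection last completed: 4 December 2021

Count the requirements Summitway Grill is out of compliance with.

1. pest-control treatment 263 days ago vs limit 270 → met
2. food-handler certified staff 6 ≥ 3 → met
3. allergen-trained staff 6 ≥ 3 → met
4. general liability coverage $1,825,000 ≥ $1,625,000 → met
5. health inspection 26 days ago vs limit 30 → met
6. handwashing signage present → met
7. product liability coverage $185,000 ≥ $125,000 → met
8. emergency contact list present → met
9. food-safety audit 66 days ago vs limit 90 → met
10. ventilation inspection 493 days ago vs limit 540 → met
11. choking-hazard poster present → met
12. condition 'seating capacity exceeds 50' holds; fire-suppression system test 205 days ago vs limit 270 → met
Not met: 0 of 12

0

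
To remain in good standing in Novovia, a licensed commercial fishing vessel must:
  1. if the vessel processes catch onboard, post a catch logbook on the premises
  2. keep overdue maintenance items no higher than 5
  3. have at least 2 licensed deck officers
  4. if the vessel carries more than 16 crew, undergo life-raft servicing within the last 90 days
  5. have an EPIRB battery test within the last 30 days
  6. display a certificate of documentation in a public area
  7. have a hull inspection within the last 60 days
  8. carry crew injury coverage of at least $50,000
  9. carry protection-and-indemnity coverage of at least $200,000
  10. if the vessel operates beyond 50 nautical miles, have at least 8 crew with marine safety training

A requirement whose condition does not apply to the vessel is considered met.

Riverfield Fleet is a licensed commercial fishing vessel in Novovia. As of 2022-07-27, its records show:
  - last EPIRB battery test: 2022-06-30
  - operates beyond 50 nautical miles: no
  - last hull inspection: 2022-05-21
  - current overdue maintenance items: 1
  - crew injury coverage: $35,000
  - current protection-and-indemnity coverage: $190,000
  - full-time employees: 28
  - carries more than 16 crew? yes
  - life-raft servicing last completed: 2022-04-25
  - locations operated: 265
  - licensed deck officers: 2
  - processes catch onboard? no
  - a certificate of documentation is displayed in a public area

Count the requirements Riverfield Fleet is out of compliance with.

1. condition 'processes catch onboard' does not hold → requirement n/a → met
2. overdue maintenance items 1 ≤ 5 → met
3. licensed deck officers 2 ≥ 2 → met
4. condition 'carries more than 16 crew' holds; life-raft servicing 93 days ago vs limit 90 → not met
5. EPIRB battery test 27 days ago vs limit 30 → met
6. certificate of documentation present → met
7. hull inspection 67 days ago vs limit 60 → not met
8. crew injury coverage $35,000 < $50,000 → not met
9. protection-and-indemnity coverage $190,000 < $200,000 → not met
10. condition 'operates beyond 50 nautical miles' does not hold → requirement n/a → met
Not met: 4 of 10

4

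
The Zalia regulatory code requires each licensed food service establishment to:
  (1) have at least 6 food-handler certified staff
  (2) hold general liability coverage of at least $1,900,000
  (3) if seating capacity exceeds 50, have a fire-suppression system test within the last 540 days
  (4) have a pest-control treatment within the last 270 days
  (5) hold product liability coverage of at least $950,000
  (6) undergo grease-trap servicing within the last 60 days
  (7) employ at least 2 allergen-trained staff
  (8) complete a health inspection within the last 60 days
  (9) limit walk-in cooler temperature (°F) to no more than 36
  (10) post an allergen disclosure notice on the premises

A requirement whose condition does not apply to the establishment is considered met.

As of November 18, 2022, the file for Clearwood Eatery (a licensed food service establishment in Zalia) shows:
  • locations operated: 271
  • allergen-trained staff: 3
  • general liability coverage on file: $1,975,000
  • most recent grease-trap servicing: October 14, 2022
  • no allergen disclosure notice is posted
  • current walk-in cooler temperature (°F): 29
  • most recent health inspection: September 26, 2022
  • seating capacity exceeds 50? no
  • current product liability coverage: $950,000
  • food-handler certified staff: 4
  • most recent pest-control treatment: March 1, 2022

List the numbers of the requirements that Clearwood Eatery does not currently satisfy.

1. food-handler certified staff 4 < 6 → not met
2. general liability coverage $1,975,000 ≥ $1,900,000 → met
3. condition 'seating capacity exceeds 50' does not hold → requirement n/a → met
4. pest-control treatment 262 days ago vs limit 270 → met
5. product liability coverage $950,000 ≥ $950,000 → met
6. grease-trap servicing 35 days ago vs limit 60 → met
7. allergen-trained staff 3 ≥ 2 → met
8. health inspection 53 days ago vs limit 60 → met
9. walk-in cooler temperature (°F) 29 ≤ 36 → met
10. allergen disclosure notice absent → not met
Not met: 1, 10

1, 10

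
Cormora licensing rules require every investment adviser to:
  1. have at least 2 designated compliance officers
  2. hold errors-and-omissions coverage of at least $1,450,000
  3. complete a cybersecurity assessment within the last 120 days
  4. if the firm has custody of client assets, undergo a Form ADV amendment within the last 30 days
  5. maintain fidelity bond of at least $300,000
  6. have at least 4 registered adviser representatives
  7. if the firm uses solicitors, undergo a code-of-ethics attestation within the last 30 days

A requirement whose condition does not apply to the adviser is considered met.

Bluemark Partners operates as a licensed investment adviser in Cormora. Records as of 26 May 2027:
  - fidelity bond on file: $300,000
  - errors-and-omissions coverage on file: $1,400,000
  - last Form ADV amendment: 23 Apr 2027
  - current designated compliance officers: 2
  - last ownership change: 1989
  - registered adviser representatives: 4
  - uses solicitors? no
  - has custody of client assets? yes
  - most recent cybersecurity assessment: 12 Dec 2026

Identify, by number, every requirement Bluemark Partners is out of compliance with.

1. designated compliance officers 2 ≥ 2 → met
2. errors-and-omissions coverage $1,400,000 < $1,450,000 → not met
3. cybersecurity assessment 165 days ago vs limit 120 → not met
4. condition 'has custody of client assets' holds; Form ADV amendment 33 days ago vs limit 30 → not met
5. fidelity bond $300,000 ≥ $300,000 → met
6. registered adviser representatives 4 ≥ 4 → met
7. condition 'uses solicitors' does not hold → requirement n/a → met
Not met: 2, 3, 4

2, 3, 4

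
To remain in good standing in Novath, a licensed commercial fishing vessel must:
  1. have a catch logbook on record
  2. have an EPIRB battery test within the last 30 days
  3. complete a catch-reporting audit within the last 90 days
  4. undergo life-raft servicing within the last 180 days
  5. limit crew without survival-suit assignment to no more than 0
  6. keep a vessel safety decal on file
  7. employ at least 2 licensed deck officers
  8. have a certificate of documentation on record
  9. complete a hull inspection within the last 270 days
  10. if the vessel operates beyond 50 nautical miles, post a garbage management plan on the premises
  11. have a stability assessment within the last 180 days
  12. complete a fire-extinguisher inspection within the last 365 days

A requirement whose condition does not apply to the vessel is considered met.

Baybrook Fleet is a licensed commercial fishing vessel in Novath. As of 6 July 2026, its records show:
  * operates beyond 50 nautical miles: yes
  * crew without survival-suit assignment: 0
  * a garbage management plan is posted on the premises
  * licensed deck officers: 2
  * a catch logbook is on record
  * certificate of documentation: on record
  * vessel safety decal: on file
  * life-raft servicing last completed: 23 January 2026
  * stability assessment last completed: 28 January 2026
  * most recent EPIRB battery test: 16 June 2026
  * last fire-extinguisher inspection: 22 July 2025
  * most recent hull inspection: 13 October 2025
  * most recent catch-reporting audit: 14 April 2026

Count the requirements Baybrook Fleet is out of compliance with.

0

1. catch logbook present → met
2. EPIRB battery test 20 days ago vs limit 30 → met
3. catch-reporting audit 83 days ago vs limit 90 → met
4. life-raft servicing 164 days ago vs limit 180 → met
5. crew without survival-suit assignment 0 ≤ 0 → met
6. vessel safety decal present → met
7. licensed deck officers 2 ≥ 2 → met
8. certificate of documentation present → met
9. hull inspection 266 days ago vs limit 270 → met
10. condition 'operates beyond 50 nautical miles' holds; garbage management plan present → met
11. stability assessment 159 days ago vs limit 180 → met
12. fire-extinguisher inspection 349 days ago vs limit 365 → met
Not met: 0 of 12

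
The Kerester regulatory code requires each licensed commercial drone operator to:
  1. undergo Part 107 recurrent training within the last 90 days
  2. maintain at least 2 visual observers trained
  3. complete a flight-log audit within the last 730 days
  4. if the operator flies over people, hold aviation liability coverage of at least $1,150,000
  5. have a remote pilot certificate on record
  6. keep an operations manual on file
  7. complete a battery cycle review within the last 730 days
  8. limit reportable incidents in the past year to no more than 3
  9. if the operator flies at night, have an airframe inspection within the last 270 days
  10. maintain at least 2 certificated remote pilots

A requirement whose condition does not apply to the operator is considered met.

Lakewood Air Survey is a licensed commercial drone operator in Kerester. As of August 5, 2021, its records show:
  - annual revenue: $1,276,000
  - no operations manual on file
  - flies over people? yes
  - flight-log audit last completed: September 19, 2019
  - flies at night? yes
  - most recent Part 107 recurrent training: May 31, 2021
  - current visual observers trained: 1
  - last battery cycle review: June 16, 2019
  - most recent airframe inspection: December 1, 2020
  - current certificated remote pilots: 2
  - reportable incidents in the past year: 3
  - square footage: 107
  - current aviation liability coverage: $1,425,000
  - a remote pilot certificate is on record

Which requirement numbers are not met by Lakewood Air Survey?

1. Part 107 recurrent training 66 days ago vs limit 90 → met
2. visual observers trained 1 < 2 → not met
3. flight-log audit 686 days ago vs limit 730 → met
4. condition 'flies over people' holds; aviation liability coverage $1,425,000 ≥ $1,150,000 → met
5. remote pilot certificate present → met
6. operations manual absent → not met
7. battery cycle review 781 days ago vs limit 730 → not met
8. reportable incidents in the past year 3 ≤ 3 → met
9. condition 'flies at night' holds; airframe inspection 247 days ago vs limit 270 → met
10. certificated remote pilots 2 ≥ 2 → met
Not met: 2, 6, 7

2, 6, 7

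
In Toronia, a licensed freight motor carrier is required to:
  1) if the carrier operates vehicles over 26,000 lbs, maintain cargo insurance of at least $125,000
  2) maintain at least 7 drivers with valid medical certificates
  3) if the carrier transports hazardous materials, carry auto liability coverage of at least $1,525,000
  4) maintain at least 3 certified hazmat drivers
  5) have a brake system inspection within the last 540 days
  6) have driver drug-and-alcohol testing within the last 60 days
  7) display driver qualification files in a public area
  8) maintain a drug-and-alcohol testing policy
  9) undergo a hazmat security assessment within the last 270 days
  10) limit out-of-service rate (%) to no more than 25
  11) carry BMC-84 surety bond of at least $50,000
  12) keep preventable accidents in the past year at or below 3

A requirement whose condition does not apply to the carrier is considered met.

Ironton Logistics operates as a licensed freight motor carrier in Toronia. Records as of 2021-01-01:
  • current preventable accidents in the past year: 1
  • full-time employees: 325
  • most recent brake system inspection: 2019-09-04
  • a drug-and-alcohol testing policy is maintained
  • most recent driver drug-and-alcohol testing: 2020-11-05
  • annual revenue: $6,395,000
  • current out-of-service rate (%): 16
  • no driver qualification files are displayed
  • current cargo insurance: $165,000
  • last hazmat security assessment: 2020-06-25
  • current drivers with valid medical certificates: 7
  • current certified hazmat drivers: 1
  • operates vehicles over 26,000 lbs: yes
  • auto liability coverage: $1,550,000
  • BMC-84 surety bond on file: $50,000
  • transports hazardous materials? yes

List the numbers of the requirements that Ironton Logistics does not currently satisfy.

4, 7

1. condition 'operates vehicles over 26,000 lbs' holds; cargo insurance $165,000 ≥ $125,000 → met
2. drivers with valid medical certificates 7 ≥ 7 → met
3. condition 'transports hazardous materials' holds; auto liability coverage $1,550,000 ≥ $1,525,000 → met
4. certified hazmat drivers 1 < 3 → not met
5. brake system inspection 485 days ago vs limit 540 → met
6. driver drug-and-alcohol testing 57 days ago vs limit 60 → met
7. driver qualification files absent → not met
8. drug-and-alcohol testing policy present → met
9. hazmat security assessment 190 days ago vs limit 270 → met
10. out-of-service rate (%) 16 ≤ 25 → met
11. BMC-84 surety bond $50,000 ≥ $50,000 → met
12. preventable accidents in the past year 1 ≤ 3 → met
Not met: 4, 7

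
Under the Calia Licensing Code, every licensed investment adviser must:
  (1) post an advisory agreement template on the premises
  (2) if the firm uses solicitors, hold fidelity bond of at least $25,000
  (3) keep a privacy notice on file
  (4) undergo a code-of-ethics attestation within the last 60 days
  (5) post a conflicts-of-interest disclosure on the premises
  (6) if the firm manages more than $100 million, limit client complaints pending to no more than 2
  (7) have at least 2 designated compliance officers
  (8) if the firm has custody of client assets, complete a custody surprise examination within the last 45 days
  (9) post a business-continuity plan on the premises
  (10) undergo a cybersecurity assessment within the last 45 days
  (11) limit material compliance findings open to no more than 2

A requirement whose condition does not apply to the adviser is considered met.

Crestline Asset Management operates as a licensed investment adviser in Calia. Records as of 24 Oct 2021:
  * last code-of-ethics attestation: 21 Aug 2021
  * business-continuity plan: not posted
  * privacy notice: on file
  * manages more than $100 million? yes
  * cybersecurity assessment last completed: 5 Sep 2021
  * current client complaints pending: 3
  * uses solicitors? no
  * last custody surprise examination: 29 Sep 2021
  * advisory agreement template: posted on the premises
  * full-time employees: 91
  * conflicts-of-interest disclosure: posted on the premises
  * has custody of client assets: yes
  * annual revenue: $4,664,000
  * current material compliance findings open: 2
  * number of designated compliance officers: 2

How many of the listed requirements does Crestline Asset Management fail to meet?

4

1. advisory agreement template present → met
2. condition 'uses solicitors' does not hold → requirement n/a → met
3. privacy notice present → met
4. code-of-ethics attestation 64 days ago vs limit 60 → not met
5. conflicts-of-interest disclosure present → met
6. condition 'manages more than $100 million' holds; client complaints pending 3 > 2 → not met
7. designated compliance officers 2 ≥ 2 → met
8. condition 'has custody of client assets' holds; custody surprise examination 25 days ago vs limit 45 → met
9. business-continuity plan absent → not met
10. cybersecurity assessment 49 days ago vs limit 45 → not met
11. material compliance findings open 2 ≤ 2 → met
Not met: 4 of 11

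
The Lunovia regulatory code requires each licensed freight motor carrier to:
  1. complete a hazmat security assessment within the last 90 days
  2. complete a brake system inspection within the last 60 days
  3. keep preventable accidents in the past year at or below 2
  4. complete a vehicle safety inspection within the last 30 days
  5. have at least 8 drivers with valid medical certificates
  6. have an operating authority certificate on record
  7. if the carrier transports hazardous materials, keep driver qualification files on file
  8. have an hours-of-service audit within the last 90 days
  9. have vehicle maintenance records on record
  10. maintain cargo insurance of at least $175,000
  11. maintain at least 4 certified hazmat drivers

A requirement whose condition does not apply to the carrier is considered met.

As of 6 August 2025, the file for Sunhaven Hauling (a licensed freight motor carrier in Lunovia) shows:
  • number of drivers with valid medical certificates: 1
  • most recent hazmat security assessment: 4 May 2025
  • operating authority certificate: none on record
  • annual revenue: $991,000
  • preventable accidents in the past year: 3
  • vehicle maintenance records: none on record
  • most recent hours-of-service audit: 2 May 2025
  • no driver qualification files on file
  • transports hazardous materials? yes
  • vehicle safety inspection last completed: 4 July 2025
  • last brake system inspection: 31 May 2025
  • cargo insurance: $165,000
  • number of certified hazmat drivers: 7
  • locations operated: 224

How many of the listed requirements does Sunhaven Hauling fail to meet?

1. hazmat security assessment 94 days ago vs limit 90 → not met
2. brake system inspection 67 days ago vs limit 60 → not met
3. preventable accidents in the past year 3 > 2 → not met
4. vehicle safety inspection 33 days ago vs limit 30 → not met
5. drivers with valid medical certificates 1 < 8 → not met
6. operating authority certificate absent → not met
7. condition 'transports hazardous materials' holds; driver qualification files absent → not met
8. hours-of-service audit 96 days ago vs limit 90 → not met
9. vehicle maintenance records absent → not met
10. cargo insurance $165,000 < $175,000 → not met
11. certified hazmat drivers 7 ≥ 4 → met
Not met: 10 of 11

10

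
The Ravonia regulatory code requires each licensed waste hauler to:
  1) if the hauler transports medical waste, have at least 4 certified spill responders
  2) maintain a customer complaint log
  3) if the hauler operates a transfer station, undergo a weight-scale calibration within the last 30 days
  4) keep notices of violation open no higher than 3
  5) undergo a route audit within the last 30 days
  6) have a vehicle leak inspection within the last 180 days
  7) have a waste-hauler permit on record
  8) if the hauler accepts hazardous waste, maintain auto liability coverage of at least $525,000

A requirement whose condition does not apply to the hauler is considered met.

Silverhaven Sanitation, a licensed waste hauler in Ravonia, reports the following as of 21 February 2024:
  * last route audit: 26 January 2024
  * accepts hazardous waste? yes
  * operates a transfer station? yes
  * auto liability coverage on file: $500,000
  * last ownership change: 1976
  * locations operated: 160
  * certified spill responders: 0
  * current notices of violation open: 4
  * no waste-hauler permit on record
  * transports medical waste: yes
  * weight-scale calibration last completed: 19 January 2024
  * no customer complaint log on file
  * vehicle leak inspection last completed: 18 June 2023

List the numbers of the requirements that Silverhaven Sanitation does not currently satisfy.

1, 2, 3, 4, 6, 7, 8

1. condition 'transports medical waste' holds; certified spill responders 0 < 4 → not met
2. customer complaint log absent → not met
3. condition 'operates a transfer station' holds; weight-scale calibration 33 days ago vs limit 30 → not met
4. notices of violation open 4 > 3 → not met
5. route audit 26 days ago vs limit 30 → met
6. vehicle leak inspection 248 days ago vs limit 180 → not met
7. waste-hauler permit absent → not met
8. condition 'accepts hazardous waste' holds; auto liability coverage $500,000 < $525,000 → not met
Not met: 1, 2, 3, 4, 6, 7, 8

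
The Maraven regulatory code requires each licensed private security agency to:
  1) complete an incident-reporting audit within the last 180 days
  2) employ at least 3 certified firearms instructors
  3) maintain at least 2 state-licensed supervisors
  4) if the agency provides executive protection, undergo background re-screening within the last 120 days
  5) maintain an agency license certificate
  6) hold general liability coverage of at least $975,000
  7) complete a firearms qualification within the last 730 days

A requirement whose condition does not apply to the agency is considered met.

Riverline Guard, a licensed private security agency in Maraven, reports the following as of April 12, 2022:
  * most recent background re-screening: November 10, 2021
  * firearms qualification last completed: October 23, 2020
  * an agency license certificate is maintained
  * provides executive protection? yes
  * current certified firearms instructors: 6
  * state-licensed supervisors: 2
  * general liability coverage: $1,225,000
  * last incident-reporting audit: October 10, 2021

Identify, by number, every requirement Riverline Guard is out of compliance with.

1, 4

1. incident-reporting audit 184 days ago vs limit 180 → not met
2. certified firearms instructors 6 ≥ 3 → met
3. state-licensed supervisors 2 ≥ 2 → met
4. condition 'provides executive protection' holds; background re-screening 153 days ago vs limit 120 → not met
5. agency license certificate present → met
6. general liability coverage $1,225,000 ≥ $975,000 → met
7. firearms qualification 536 days ago vs limit 730 → met
Not met: 1, 4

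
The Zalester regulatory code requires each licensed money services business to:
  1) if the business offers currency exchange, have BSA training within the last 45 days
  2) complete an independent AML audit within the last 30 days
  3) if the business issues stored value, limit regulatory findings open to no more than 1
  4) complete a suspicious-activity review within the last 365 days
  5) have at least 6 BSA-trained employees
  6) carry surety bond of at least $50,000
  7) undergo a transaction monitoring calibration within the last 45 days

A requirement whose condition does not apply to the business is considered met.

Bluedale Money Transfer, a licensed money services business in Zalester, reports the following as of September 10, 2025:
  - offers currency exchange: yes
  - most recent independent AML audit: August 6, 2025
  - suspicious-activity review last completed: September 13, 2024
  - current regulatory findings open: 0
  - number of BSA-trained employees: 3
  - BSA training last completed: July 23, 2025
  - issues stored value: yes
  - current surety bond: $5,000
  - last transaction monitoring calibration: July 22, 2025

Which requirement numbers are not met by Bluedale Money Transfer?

1, 2, 5, 6, 7

1. condition 'offers currency exchange' holds; BSA training 49 days ago vs limit 45 → not met
2. independent AML audit 35 days ago vs limit 30 → not met
3. condition 'issues stored value' holds; regulatory findings open 0 ≤ 1 → met
4. suspicious-activity review 362 days ago vs limit 365 → met
5. BSA-trained employees 3 < 6 → not met
6. surety bond $5,000 < $50,000 → not met
7. transaction monitoring calibration 50 days ago vs limit 45 → not met
Not met: 1, 2, 5, 6, 7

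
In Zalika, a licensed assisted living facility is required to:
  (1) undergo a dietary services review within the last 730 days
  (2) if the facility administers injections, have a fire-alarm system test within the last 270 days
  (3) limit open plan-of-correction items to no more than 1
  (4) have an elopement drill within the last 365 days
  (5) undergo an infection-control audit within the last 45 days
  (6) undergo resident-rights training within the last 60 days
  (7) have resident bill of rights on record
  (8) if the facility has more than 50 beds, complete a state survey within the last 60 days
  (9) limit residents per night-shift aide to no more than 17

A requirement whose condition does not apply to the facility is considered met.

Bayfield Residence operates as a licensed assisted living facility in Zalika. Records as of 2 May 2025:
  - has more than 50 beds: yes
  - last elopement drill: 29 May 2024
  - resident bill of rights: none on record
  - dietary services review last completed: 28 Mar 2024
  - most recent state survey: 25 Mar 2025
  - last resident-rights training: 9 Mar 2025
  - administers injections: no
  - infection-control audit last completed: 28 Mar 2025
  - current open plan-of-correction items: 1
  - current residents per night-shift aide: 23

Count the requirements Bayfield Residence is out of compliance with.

1. dietary services review 400 days ago vs limit 730 → met
2. condition 'administers injections' does not hold → requirement n/a → met
3. open plan-of-correction items 1 ≤ 1 → met
4. elopement drill 338 days ago vs limit 365 → met
5. infection-control audit 35 days ago vs limit 45 → met
6. resident-rights training 54 days ago vs limit 60 → met
7. resident bill of rights absent → not met
8. condition 'has more than 50 beds' holds; state survey 38 days ago vs limit 60 → met
9. residents per night-shift aide 23 > 17 → not met
Not met: 2 of 9

2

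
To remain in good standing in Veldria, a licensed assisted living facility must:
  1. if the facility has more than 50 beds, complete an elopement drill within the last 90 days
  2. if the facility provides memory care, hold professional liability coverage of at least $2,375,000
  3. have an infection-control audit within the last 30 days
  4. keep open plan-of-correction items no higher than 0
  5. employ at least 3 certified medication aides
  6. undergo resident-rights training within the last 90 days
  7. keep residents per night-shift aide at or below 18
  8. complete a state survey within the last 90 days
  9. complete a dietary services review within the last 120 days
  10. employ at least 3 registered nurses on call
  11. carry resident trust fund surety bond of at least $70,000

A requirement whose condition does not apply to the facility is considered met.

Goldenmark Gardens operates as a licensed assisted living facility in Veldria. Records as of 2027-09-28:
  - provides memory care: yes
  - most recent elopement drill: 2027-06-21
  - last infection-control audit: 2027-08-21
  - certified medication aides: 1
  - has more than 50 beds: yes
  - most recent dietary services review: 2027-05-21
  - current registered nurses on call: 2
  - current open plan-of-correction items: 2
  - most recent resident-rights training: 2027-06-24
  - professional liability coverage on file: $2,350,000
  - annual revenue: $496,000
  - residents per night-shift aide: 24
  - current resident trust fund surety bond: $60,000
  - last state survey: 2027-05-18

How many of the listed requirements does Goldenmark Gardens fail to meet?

1. condition 'has more than 50 beds' holds; elopement drill 99 days ago vs limit 90 → not met
2. condition 'provides memory care' holds; professional liability coverage $2,350,000 < $2,375,000 → not met
3. infection-control audit 38 days ago vs limit 30 → not met
4. open plan-of-correction items 2 > 0 → not met
5. certified medication aides 1 < 3 → not met
6. resident-rights training 96 days ago vs limit 90 → not met
7. residents per night-shift aide 24 > 18 → not met
8. state survey 133 days ago vs limit 90 → not met
9. dietary services review 130 days ago vs limit 120 → not met
10. registered nurses on call 2 < 3 → not met
11. resident trust fund surety bond $60,000 < $70,000 → not met
Not met: 11 of 11

11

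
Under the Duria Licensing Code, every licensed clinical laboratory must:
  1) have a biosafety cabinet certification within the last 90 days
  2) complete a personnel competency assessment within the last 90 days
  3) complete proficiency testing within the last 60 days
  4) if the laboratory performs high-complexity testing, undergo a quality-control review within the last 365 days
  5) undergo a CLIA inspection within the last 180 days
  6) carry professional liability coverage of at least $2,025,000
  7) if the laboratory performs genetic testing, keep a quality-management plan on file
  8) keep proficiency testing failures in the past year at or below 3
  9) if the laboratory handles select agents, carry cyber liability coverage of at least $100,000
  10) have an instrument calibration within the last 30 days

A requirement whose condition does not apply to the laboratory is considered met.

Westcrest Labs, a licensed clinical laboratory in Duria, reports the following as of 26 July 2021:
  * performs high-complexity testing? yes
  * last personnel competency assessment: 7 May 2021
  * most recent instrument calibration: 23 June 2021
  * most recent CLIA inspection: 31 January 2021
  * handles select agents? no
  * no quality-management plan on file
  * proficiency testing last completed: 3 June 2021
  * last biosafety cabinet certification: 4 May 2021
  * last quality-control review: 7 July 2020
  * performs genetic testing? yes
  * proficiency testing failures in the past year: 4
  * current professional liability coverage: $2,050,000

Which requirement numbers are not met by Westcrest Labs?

4, 7, 8, 10

1. biosafety cabinet certification 83 days ago vs limit 90 → met
2. personnel competency assessment 80 days ago vs limit 90 → met
3. proficiency testing 53 days ago vs limit 60 → met
4. condition 'performs high-complexity testing' holds; quality-control review 384 days ago vs limit 365 → not met
5. CLIA inspection 176 days ago vs limit 180 → met
6. professional liability coverage $2,050,000 ≥ $2,025,000 → met
7. condition 'performs genetic testing' holds; quality-management plan absent → not met
8. proficiency testing failures in the past year 4 > 3 → not met
9. condition 'handles select agents' does not hold → requirement n/a → met
10. instrument calibration 33 days ago vs limit 30 → not met
Not met: 4, 7, 8, 10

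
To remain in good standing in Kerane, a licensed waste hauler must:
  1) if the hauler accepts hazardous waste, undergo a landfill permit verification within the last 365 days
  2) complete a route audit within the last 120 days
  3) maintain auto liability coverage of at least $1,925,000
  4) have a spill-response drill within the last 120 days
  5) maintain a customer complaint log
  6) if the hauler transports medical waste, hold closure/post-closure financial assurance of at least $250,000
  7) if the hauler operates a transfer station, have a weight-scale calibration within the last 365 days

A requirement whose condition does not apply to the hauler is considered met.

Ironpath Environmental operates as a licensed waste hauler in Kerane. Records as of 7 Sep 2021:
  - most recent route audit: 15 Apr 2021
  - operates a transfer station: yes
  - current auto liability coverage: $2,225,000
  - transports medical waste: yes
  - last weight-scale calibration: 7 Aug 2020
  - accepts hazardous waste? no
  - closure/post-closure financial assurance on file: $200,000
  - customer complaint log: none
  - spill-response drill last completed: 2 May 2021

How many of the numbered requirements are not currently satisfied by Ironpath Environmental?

1. condition 'accepts hazardous waste' does not hold → requirement n/a → met
2. route audit 145 days ago vs limit 120 → not met
3. auto liability coverage $2,225,000 ≥ $1,925,000 → met
4. spill-response drill 128 days ago vs limit 120 → not met
5. customer complaint log absent → not met
6. condition 'transports medical waste' holds; closure/post-closure financial assurance $200,000 < $250,000 → not met
7. condition 'operates a transfer station' holds; weight-scale calibration 396 days ago vs limit 365 → not met
Not met: 5 of 7

5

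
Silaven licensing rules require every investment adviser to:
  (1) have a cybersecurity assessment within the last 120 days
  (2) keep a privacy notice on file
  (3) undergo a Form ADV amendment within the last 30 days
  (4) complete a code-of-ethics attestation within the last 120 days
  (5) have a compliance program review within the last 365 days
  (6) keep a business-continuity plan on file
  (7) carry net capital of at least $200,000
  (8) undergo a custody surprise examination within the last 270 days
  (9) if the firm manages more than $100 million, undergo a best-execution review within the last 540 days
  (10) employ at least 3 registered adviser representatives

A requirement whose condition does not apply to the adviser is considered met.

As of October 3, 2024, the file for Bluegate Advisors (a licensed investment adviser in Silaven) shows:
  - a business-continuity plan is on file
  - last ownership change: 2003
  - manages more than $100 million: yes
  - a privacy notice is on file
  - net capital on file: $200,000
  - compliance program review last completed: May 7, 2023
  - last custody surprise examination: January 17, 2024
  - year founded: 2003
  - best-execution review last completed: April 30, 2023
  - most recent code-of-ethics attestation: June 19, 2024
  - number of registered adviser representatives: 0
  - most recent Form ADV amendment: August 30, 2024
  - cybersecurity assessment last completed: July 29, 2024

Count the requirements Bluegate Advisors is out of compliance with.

1. cybersecurity assessment 66 days ago vs limit 120 → met
2. privacy notice present → met
3. Form ADV amendment 34 days ago vs limit 30 → not met
4. code-of-ethics attestation 106 days ago vs limit 120 → met
5. compliance program review 515 days ago vs limit 365 → not met
6. business-continuity plan present → met
7. net capital $200,000 ≥ $200,000 → met
8. custody surprise examination 260 days ago vs limit 270 → met
9. condition 'manages more than $100 million' holds; best-execution review 522 days ago vs limit 540 → met
10. registered adviser representatives 0 < 3 → not met
Not met: 3 of 10

3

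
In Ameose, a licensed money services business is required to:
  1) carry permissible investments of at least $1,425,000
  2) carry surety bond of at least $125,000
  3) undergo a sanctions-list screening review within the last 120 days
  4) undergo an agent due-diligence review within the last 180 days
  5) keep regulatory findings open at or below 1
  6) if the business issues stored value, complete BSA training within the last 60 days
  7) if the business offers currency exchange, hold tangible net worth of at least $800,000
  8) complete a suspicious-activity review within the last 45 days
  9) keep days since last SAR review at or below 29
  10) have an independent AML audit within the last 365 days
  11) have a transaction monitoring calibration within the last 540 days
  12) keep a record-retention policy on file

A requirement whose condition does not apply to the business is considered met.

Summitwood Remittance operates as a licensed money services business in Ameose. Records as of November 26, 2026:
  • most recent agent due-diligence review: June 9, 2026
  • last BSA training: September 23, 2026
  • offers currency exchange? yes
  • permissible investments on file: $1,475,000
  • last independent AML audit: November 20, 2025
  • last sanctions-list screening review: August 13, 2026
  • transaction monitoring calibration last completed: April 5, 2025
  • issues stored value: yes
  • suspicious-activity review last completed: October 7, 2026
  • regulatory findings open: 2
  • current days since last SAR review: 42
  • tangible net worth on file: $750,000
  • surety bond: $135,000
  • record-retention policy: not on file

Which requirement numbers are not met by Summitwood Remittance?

5, 6, 7, 8, 9, 10, 11, 12

1. permissible investments $1,475,000 ≥ $1,425,000 → met
2. surety bond $135,000 ≥ $125,000 → met
3. sanctions-list screening review 105 days ago vs limit 120 → met
4. agent due-diligence review 170 days ago vs limit 180 → met
5. regulatory findings open 2 > 1 → not met
6. condition 'issues stored value' holds; BSA training 64 days ago vs limit 60 → not met
7. condition 'offers currency exchange' holds; tangible net worth $750,000 < $800,000 → not met
8. suspicious-activity review 50 days ago vs limit 45 → not met
9. days since last SAR review 42 > 29 → not met
10. independent AML audit 371 days ago vs limit 365 → not met
11. transaction monitoring calibration 600 days ago vs limit 540 → not met
12. record-retention policy absent → not met
Not met: 5, 6, 7, 8, 9, 10, 11, 12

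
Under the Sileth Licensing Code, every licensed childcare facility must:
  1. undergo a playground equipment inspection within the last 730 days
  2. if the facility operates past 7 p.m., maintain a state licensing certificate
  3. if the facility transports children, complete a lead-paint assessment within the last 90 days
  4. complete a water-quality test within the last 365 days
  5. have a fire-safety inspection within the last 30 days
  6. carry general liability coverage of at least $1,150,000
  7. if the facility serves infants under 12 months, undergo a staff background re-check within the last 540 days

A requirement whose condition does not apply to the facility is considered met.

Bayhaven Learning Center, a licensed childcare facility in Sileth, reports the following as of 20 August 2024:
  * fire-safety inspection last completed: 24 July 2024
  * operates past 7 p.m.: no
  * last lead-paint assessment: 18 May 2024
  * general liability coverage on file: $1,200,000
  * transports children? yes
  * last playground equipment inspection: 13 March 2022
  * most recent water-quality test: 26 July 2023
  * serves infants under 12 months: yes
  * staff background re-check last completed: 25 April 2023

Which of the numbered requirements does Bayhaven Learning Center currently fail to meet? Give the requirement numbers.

1, 3, 4

1. playground equipment inspection 891 days ago vs limit 730 → not met
2. condition 'operates past 7 p.m.' does not hold → requirement n/a → met
3. condition 'transports children' holds; lead-paint assessment 94 days ago vs limit 90 → not met
4. water-quality test 391 days ago vs limit 365 → not met
5. fire-safety inspection 27 days ago vs limit 30 → met
6. general liability coverage $1,200,000 ≥ $1,150,000 → met
7. condition 'serves infants under 12 months' holds; staff background re-check 483 days ago vs limit 540 → met
Not met: 1, 3, 4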